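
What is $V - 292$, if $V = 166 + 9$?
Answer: $-117$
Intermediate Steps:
$V = 175$
$V - 292 = 175 - 292 = -117$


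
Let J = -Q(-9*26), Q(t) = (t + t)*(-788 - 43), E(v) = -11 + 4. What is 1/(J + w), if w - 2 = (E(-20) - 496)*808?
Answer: -1/795330 ≈ -1.2573e-6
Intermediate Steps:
E(v) = -7
Q(t) = -1662*t (Q(t) = (2*t)*(-831) = -1662*t)
J = -388908 (J = -(-1662)*(-9*26) = -(-1662)*(-234) = -1*388908 = -388908)
w = -406422 (w = 2 + (-7 - 496)*808 = 2 - 503*808 = 2 - 406424 = -406422)
1/(J + w) = 1/(-388908 - 406422) = 1/(-795330) = -1/795330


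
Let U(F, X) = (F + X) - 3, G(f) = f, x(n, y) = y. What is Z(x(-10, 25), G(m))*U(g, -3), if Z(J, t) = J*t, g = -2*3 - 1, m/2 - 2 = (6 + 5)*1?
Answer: -8450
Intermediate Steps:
m = 26 (m = 4 + 2*((6 + 5)*1) = 4 + 2*(11*1) = 4 + 2*11 = 4 + 22 = 26)
g = -7 (g = -6 - 1 = -7)
U(F, X) = -3 + F + X
Z(x(-10, 25), G(m))*U(g, -3) = (25*26)*(-3 - 7 - 3) = 650*(-13) = -8450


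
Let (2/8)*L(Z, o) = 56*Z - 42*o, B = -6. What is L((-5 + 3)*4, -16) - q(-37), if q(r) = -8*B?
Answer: 848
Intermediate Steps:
L(Z, o) = -168*o + 224*Z (L(Z, o) = 4*(56*Z - 42*o) = 4*(-42*o + 56*Z) = -168*o + 224*Z)
q(r) = 48 (q(r) = -8*(-6) = 48)
L((-5 + 3)*4, -16) - q(-37) = (-168*(-16) + 224*((-5 + 3)*4)) - 1*48 = (2688 + 224*(-2*4)) - 48 = (2688 + 224*(-8)) - 48 = (2688 - 1792) - 48 = 896 - 48 = 848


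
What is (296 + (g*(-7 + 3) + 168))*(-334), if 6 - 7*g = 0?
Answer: -1076816/7 ≈ -1.5383e+5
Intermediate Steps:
g = 6/7 (g = 6/7 - ⅐*0 = 6/7 + 0 = 6/7 ≈ 0.85714)
(296 + (g*(-7 + 3) + 168))*(-334) = (296 + (6*(-7 + 3)/7 + 168))*(-334) = (296 + ((6/7)*(-4) + 168))*(-334) = (296 + (-24/7 + 168))*(-334) = (296 + 1152/7)*(-334) = (3224/7)*(-334) = -1076816/7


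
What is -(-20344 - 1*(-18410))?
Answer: 1934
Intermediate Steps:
-(-20344 - 1*(-18410)) = -(-20344 + 18410) = -1*(-1934) = 1934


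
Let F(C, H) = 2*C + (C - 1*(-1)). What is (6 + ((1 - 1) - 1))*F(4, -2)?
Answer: 65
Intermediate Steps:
F(C, H) = 1 + 3*C (F(C, H) = 2*C + (C + 1) = 2*C + (1 + C) = 1 + 3*C)
(6 + ((1 - 1) - 1))*F(4, -2) = (6 + ((1 - 1) - 1))*(1 + 3*4) = (6 + (0 - 1))*(1 + 12) = (6 - 1)*13 = 5*13 = 65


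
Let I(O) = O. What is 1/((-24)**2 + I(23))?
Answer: 1/599 ≈ 0.0016694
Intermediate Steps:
1/((-24)**2 + I(23)) = 1/((-24)**2 + 23) = 1/(576 + 23) = 1/599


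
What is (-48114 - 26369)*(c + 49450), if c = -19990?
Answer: -2194269180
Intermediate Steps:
(-48114 - 26369)*(c + 49450) = (-48114 - 26369)*(-19990 + 49450) = -74483*29460 = -2194269180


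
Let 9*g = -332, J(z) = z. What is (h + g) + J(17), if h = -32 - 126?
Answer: -1601/9 ≈ -177.89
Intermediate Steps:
h = -158
g = -332/9 (g = (⅑)*(-332) = -332/9 ≈ -36.889)
(h + g) + J(17) = (-158 - 332/9) + 17 = -1754/9 + 17 = -1601/9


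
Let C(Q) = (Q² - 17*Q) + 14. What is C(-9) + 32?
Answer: 280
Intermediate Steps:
C(Q) = 14 + Q² - 17*Q
C(-9) + 32 = (14 + (-9)² - 17*(-9)) + 32 = (14 + 81 + 153) + 32 = 248 + 32 = 280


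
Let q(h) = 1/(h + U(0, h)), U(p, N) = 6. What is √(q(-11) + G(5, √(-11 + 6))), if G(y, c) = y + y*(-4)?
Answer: 2*I*√95/5 ≈ 3.8987*I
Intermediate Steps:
q(h) = 1/(6 + h) (q(h) = 1/(h + 6) = 1/(6 + h))
G(y, c) = -3*y (G(y, c) = y - 4*y = -3*y)
√(q(-11) + G(5, √(-11 + 6))) = √(1/(6 - 11) - 3*5) = √(1/(-5) - 15) = √(-⅕ - 15) = √(-76/5) = 2*I*√95/5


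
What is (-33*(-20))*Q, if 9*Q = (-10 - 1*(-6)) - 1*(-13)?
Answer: 660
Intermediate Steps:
Q = 1 (Q = ((-10 - 1*(-6)) - 1*(-13))/9 = ((-10 + 6) + 13)/9 = (-4 + 13)/9 = (⅑)*9 = 1)
(-33*(-20))*Q = -33*(-20)*1 = 660*1 = 660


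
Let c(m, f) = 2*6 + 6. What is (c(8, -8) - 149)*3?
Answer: -393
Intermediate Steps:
c(m, f) = 18 (c(m, f) = 12 + 6 = 18)
(c(8, -8) - 149)*3 = (18 - 149)*3 = -131*3 = -393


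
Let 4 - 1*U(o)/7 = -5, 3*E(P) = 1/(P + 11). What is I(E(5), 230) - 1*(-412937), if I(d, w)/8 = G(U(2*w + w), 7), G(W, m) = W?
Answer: 413441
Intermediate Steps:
E(P) = 1/(3*(11 + P)) (E(P) = 1/(3*(P + 11)) = 1/(3*(11 + P)))
U(o) = 63 (U(o) = 28 - 7*(-5) = 28 + 35 = 63)
I(d, w) = 504 (I(d, w) = 8*63 = 504)
I(E(5), 230) - 1*(-412937) = 504 - 1*(-412937) = 504 + 412937 = 413441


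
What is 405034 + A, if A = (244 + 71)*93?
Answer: 434329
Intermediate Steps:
A = 29295 (A = 315*93 = 29295)
405034 + A = 405034 + 29295 = 434329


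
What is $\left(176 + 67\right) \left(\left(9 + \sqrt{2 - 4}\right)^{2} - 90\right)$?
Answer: $-2673 + 4374 i \sqrt{2} \approx -2673.0 + 6185.8 i$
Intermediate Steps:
$\left(176 + 67\right) \left(\left(9 + \sqrt{2 - 4}\right)^{2} - 90\right) = 243 \left(\left(9 + \sqrt{-2}\right)^{2} - 90\right) = 243 \left(\left(9 + i \sqrt{2}\right)^{2} - 90\right) = 243 \left(-90 + \left(9 + i \sqrt{2}\right)^{2}\right) = -21870 + 243 \left(9 + i \sqrt{2}\right)^{2}$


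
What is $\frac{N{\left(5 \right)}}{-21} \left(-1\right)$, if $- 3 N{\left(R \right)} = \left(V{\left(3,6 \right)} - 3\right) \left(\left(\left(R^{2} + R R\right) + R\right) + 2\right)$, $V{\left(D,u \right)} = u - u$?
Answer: $\frac{19}{7} \approx 2.7143$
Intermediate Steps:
$V{\left(D,u \right)} = 0$
$N{\left(R \right)} = 2 + R + 2 R^{2}$ ($N{\left(R \right)} = - \frac{\left(0 - 3\right) \left(\left(\left(R^{2} + R R\right) + R\right) + 2\right)}{3} = - \frac{\left(-3\right) \left(\left(\left(R^{2} + R^{2}\right) + R\right) + 2\right)}{3} = - \frac{\left(-3\right) \left(\left(2 R^{2} + R\right) + 2\right)}{3} = - \frac{\left(-3\right) \left(\left(R + 2 R^{2}\right) + 2\right)}{3} = - \frac{\left(-3\right) \left(2 + R + 2 R^{2}\right)}{3} = - \frac{-6 - 6 R^{2} - 3 R}{3} = 2 + R + 2 R^{2}$)
$\frac{N{\left(5 \right)}}{-21} \left(-1\right) = \frac{2 + 5 + 2 \cdot 5^{2}}{-21} \left(-1\right) = - \frac{2 + 5 + 2 \cdot 25}{21} \left(-1\right) = - \frac{2 + 5 + 50}{21} \left(-1\right) = \left(- \frac{1}{21}\right) 57 \left(-1\right) = \left(- \frac{19}{7}\right) \left(-1\right) = \frac{19}{7}$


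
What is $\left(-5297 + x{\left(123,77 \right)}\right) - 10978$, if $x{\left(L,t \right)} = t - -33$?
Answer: $-16165$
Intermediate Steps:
$x{\left(L,t \right)} = 33 + t$ ($x{\left(L,t \right)} = t + 33 = 33 + t$)
$\left(-5297 + x{\left(123,77 \right)}\right) - 10978 = \left(-5297 + \left(33 + 77\right)\right) - 10978 = \left(-5297 + 110\right) - 10978 = -5187 - 10978 = -16165$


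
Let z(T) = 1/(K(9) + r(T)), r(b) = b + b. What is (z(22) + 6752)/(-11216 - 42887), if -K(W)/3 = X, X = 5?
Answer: -195809/1568987 ≈ -0.12480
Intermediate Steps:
K(W) = -15 (K(W) = -3*5 = -15)
r(b) = 2*b
z(T) = 1/(-15 + 2*T)
(z(22) + 6752)/(-11216 - 42887) = (1/(-15 + 2*22) + 6752)/(-11216 - 42887) = (1/(-15 + 44) + 6752)/(-54103) = (1/29 + 6752)*(-1/54103) = (195809/29)*(-1/54103) = -195809/1568987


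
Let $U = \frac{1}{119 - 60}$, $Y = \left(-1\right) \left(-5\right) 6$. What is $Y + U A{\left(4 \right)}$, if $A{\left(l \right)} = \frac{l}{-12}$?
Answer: $\frac{5309}{177} \approx 29.994$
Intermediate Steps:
$Y = 30$ ($Y = 5 \cdot 6 = 30$)
$U = \frac{1}{59} \approx 0.016949$
$A{\left(l \right)} = - \frac{l}{12}$ ($A{\left(l \right)} = l \left(- \frac{1}{12}\right) = - \frac{l}{12}$)
$Y + U A{\left(4 \right)} = 30 + \frac{\left(- \frac{1}{12}\right) 4}{59} = 30 + \frac{1}{59} \left(- \frac{1}{3}\right) = 30 - \frac{1}{177} = \frac{5309}{177}$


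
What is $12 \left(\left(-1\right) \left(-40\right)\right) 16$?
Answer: $7680$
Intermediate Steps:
$12 \left(\left(-1\right) \left(-40\right)\right) 16 = 12 \cdot 40 \cdot 16 = 480 \cdot 16 = 7680$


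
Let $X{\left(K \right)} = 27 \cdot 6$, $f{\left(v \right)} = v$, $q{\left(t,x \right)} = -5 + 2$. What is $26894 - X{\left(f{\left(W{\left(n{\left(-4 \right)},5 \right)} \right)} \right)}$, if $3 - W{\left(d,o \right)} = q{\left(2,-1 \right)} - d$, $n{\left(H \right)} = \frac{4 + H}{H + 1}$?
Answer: $26732$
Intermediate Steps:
$q{\left(t,x \right)} = -3$
$n{\left(H \right)} = \frac{4 + H}{1 + H}$
$W{\left(d,o \right)} = 6 + d$ ($W{\left(d,o \right)} = 3 - \left(-3 - d\right) = 3 + \left(3 + d\right) = 6 + d$)
$X{\left(K \right)} = 162$
$26894 - X{\left(f{\left(W{\left(n{\left(-4 \right)},5 \right)} \right)} \right)} = 26894 - 162 = 26732$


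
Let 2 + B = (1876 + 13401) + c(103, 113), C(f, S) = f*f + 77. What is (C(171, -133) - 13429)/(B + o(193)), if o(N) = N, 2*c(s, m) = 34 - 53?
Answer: 31778/30917 ≈ 1.0278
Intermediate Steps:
c(s, m) = -19/2 (c(s, m) = (34 - 53)/2 = (½)*(-19) = -19/2)
C(f, S) = 77 + f² (C(f, S) = f² + 77 = 77 + f²)
B = 30531/2 (B = -2 + ((1876 + 13401) - 19/2) = -2 + (15277 - 19/2) = -2 + 30535/2 = 30531/2 ≈ 15266.)
(C(171, -133) - 13429)/(B + o(193)) = ((77 + 171²) - 13429)/(30531/2 + 193) = ((77 + 29241) - 13429)/(30917/2) = (29318 - 13429)*(2/30917) = 15889*(2/30917) = 31778/30917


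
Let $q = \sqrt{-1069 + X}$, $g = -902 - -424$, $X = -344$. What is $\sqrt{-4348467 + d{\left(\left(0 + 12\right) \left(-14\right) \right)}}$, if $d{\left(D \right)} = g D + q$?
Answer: $\sqrt{-4268163 + 3 i \sqrt{157}} \approx 0.009 + 2066.0 i$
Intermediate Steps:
$g = -478$ ($g = -902 + 424 = -478$)
$q = 3 i \sqrt{157}$ ($q = \sqrt{-1069 - 344} = \sqrt{-1413} = 3 i \sqrt{157} \approx 37.59 i$)
$d{\left(D \right)} = - 478 D + 3 i \sqrt{157}$
$\sqrt{-4348467 + d{\left(\left(0 + 12\right) \left(-14\right) \right)}} = \sqrt{-4348467 - \left(- 3 i \sqrt{157} + 478 \left(0 + 12\right) \left(-14\right)\right)} = \sqrt{-4348467 - \left(- 3 i \sqrt{157} + 478 \cdot 12 \left(-14\right)\right)} = \sqrt{-4348467 + \left(\left(-478\right) \left(-168\right) + 3 i \sqrt{157}\right)} = \sqrt{-4348467 + \left(80304 + 3 i \sqrt{157}\right)} = \sqrt{-4268163 + 3 i \sqrt{157}}$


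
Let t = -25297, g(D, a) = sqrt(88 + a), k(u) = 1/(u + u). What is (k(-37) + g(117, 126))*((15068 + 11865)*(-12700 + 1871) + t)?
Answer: 145841377/37 - 291682754*sqrt(214) ≈ -4.2630e+9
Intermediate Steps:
k(u) = 1/(2*u)
(k(-37) + g(117, 126))*((15068 + 11865)*(-12700 + 1871) + t) = ((1/2)/(-37) + sqrt(88 + 126))*((15068 + 11865)*(-12700 + 1871) - 25297) = ((1/2)*(-1/37) + sqrt(214))*(26933*(-10829) - 25297) = (-1/74 + sqrt(214))*(-291657457 - 25297) = (-1/74 + sqrt(214))*(-291682754) = 145841377/37 - 291682754*sqrt(214)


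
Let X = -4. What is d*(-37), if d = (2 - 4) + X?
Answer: 222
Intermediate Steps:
d = -6 (d = (2 - 4) - 4 = -2 - 4 = -6)
d*(-37) = -6*(-37) = 222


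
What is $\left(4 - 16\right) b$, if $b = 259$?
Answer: $-3108$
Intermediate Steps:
$\left(4 - 16\right) b = \left(4 - 16\right) 259 = \left(-12\right) 259 = -3108$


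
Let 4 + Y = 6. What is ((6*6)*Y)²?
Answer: 5184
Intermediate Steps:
Y = 2 (Y = -4 + 6 = 2)
((6*6)*Y)² = ((6*6)*2)² = (36*2)² = 72² = 5184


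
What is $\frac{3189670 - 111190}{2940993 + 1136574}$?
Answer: $\frac{1026160}{1359189} \approx 0.75498$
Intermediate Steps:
$\frac{3189670 - 111190}{2940993 + 1136574} = \frac{3078480}{4077567} = 3078480 \cdot \frac{1}{4077567} = \frac{1026160}{1359189}$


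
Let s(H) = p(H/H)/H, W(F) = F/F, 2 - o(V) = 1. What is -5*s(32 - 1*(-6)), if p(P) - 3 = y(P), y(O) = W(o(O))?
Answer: -10/19 ≈ -0.52632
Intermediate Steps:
o(V) = 1 (o(V) = 2 - 1*1 = 2 - 1 = 1)
W(F) = 1
y(O) = 1
p(P) = 4 (p(P) = 3 + 1 = 4)
s(H) = 4/H
-5*s(32 - 1*(-6)) = -20/(32 - 1*(-6)) = -20/(32 + 6) = -20/38 = -5*2/19 = -10/19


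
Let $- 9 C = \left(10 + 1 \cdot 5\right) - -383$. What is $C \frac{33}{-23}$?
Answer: $\frac{4378}{69} \approx 63.449$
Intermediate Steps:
$C = - \frac{398}{9}$ ($C = - \frac{\left(10 + 1 \cdot 5\right) - -383}{9} = - \frac{\left(10 + 5\right) + 383}{9} = - \frac{15 + 383}{9} = \left(- \frac{1}{9}\right) 398 = - \frac{398}{9} \approx -44.222$)
$C \frac{33}{-23} = - \frac{398 \frac{33}{-23}}{9} = - \frac{398 \cdot 33 \left(- \frac{1}{23}\right)}{9} = \left(- \frac{398}{9}\right) \left(- \frac{33}{23}\right) = \frac{4378}{69}$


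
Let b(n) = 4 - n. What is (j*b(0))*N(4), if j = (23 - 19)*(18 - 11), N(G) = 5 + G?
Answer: 1008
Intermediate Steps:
j = 28 (j = 4*7 = 28)
(j*b(0))*N(4) = (28*(4 - 1*0))*(5 + 4) = (28*(4 + 0))*9 = (28*4)*9 = 112*9 = 1008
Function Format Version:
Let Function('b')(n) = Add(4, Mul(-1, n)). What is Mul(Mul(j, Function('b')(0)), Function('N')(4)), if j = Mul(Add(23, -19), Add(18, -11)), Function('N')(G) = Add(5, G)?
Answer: 1008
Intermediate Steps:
j = 28 (j = Mul(4, 7) = 28)
Mul(Mul(j, Function('b')(0)), Function('N')(4)) = Mul(Mul(28, Add(4, Mul(-1, 0))), Add(5, 4)) = Mul(Mul(28, Add(4, 0)), 9) = Mul(Mul(28, 4), 9) = Mul(112, 9) = 1008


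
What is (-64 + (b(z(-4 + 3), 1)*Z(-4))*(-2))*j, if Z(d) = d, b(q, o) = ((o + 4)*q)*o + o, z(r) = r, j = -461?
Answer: 44256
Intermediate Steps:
b(q, o) = o + o*q*(4 + o) (b(q, o) = ((4 + o)*q)*o + o = (q*(4 + o))*o + o = o*q*(4 + o) + o = o + o*q*(4 + o))
(-64 + (b(z(-4 + 3), 1)*Z(-4))*(-2))*j = (-64 + ((1*(1 + 4*(-4 + 3) + 1*(-4 + 3)))*(-4))*(-2))*(-461) = (-64 + ((1*(1 + 4*(-1) + 1*(-1)))*(-4))*(-2))*(-461) = (-64 + ((1*(1 - 4 - 1))*(-4))*(-2))*(-461) = (-64 + ((1*(-4))*(-4))*(-2))*(-461) = (-64 - 4*(-4)*(-2))*(-461) = (-64 + 16*(-2))*(-461) = (-64 - 32)*(-461) = -96*(-461) = 44256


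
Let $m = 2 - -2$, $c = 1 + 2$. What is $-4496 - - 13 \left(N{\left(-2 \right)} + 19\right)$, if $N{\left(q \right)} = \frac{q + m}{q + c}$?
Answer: $-4223$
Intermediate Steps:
$c = 3$
$m = 4$ ($m = 2 + 2 = 4$)
$N{\left(q \right)} = \frac{4 + q}{3 + q}$ ($N{\left(q \right)} = \frac{q + 4}{q + 3} = \frac{4 + q}{3 + q}$)
$-4496 - - 13 \left(N{\left(-2 \right)} + 19\right) = -4496 - - 13 \left(\frac{4 - 2}{3 - 2} + 19\right) = -4496 - - 13 \left(1^{-1} \cdot 2 + 19\right) = -4496 - - 13 \left(1 \cdot 2 + 19\right) = -4496 - - 13 \left(2 + 19\right) = -4496 - \left(-13\right) 21 = -4496 - -273 = -4496 + 273 = -4223$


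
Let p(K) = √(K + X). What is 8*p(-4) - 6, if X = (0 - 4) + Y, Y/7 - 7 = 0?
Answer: -6 + 8*√41 ≈ 45.225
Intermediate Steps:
Y = 49 (Y = 49 + 7*0 = 49 + 0 = 49)
X = 45 (X = (0 - 4) + 49 = -4 + 49 = 45)
p(K) = √(45 + K) (p(K) = √(K + 45) = √(45 + K))
8*p(-4) - 6 = 8*√(45 - 4) - 6 = 8*√41 - 6 = -6 + 8*√41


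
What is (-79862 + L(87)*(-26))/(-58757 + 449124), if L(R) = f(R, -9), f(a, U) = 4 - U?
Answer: -80200/390367 ≈ -0.20545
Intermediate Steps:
L(R) = 13 (L(R) = 4 - 1*(-9) = 4 + 9 = 13)
(-79862 + L(87)*(-26))/(-58757 + 449124) = (-79862 + 13*(-26))/(-58757 + 449124) = (-79862 - 338)/390367 = -80200*1/390367 = -80200/390367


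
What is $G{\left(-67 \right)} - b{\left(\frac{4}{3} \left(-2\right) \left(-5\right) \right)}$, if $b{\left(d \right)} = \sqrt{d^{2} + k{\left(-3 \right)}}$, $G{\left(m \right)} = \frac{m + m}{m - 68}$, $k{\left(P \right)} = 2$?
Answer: $\frac{134}{135} - \frac{\sqrt{1618}}{3} \approx -12.416$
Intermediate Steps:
$G{\left(m \right)} = \frac{2 m}{-68 + m}$
$b{\left(d \right)} = \sqrt{2 + d^{2}}$ ($b{\left(d \right)} = \sqrt{d^{2} + 2} = \sqrt{2 + d^{2}}$)
$G{\left(-67 \right)} - b{\left(\frac{4}{3} \left(-2\right) \left(-5\right) \right)} = 2 \left(-67\right) \frac{1}{-68 - 67} - \sqrt{2 + \left(\frac{4}{3} \left(-2\right) \left(-5\right)\right)^{2}} = 2 \left(-67\right) \frac{1}{-135} - \sqrt{2 + \left(4 \cdot \frac{1}{3} \left(-2\right) \left(-5\right)\right)^{2}} = 2 \left(-67\right) \left(- \frac{1}{135}\right) - \sqrt{2 + \left(\frac{4}{3} \left(-2\right) \left(-5\right)\right)^{2}} = \frac{134}{135} - \sqrt{2 + \left(\left(- \frac{8}{3}\right) \left(-5\right)\right)^{2}} = \frac{134}{135} - \sqrt{2 + \left(\frac{40}{3}\right)^{2}} = \frac{134}{135} - \sqrt{2 + \frac{1600}{9}} = \frac{134}{135} - \sqrt{\frac{1618}{9}} = \frac{134}{135} - \frac{\sqrt{1618}}{3}$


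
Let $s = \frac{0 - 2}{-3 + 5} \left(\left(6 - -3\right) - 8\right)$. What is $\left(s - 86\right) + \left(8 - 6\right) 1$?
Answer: $-85$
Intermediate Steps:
$s = -1$ ($s = - \frac{2}{2} \left(\left(6 + 3\right) - 8\right) = \left(-2\right) \frac{1}{2} \left(9 - 8\right) = \left(-1\right) 1 = -1$)
$\left(s - 86\right) + \left(8 - 6\right) 1 = \left(-1 - 86\right) + \left(8 - 6\right) 1 = -87 + 2 \cdot 1 = -87 + 2 = -85$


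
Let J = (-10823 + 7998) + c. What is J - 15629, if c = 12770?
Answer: -5684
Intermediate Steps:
J = 9945 (J = (-10823 + 7998) + 12770 = -2825 + 12770 = 9945)
J - 15629 = 9945 - 15629 = -5684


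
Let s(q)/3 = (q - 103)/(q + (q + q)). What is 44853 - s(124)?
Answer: 5561751/124 ≈ 44853.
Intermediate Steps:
s(q) = (-103 + q)/q (s(q) = 3*((q - 103)/(q + (q + q))) = 3*((-103 + q)/(q + 2*q)) = 3*((-103 + q)/((3*q))) = 3*((-103 + q)*(1/(3*q))) = 3*((-103 + q)/(3*q)) = (-103 + q)/q)
44853 - s(124) = 44853 - (-103 + 124)/124 = 44853 - 21/124 = 5561751/124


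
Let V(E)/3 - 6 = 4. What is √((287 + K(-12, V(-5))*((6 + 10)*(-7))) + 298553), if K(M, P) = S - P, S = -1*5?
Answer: 174*√10 ≈ 550.24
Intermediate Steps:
S = -5
V(E) = 30 (V(E) = 18 + 3*4 = 18 + 12 = 30)
K(M, P) = -5 - P
√((287 + K(-12, V(-5))*((6 + 10)*(-7))) + 298553) = √((287 + (-5 - 1*30)*((6 + 10)*(-7))) + 298553) = √((287 + (-5 - 30)*(16*(-7))) + 298553) = √((287 - 35*(-112)) + 298553) = √((287 + 3920) + 298553) = √(4207 + 298553) = √302760 = 174*√10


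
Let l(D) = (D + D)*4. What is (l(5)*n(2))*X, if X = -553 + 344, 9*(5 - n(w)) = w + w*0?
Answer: -359480/9 ≈ -39942.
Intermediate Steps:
l(D) = 8*D (l(D) = (2*D)*4 = 8*D)
n(w) = 5 - w/9 (n(w) = 5 - (w + w*0)/9 = 5 - (w + 0)/9 = 5 - w/9)
X = -209
(l(5)*n(2))*X = ((8*5)*(5 - ⅑*2))*(-209) = (40*(5 - 2/9))*(-209) = (40*(43/9))*(-209) = (1720/9)*(-209) = -359480/9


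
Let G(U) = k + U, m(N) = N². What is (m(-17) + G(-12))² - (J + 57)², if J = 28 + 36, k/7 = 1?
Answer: 66015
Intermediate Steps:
k = 7 (k = 7*1 = 7)
J = 64
G(U) = 7 + U
(m(-17) + G(-12))² - (J + 57)² = ((-17)² + (7 - 12))² - (64 + 57)² = (289 - 5)² - 1*121² = 284² - 1*14641 = 80656 - 14641 = 66015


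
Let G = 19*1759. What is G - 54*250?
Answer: 19921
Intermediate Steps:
G = 33421
G - 54*250 = 33421 - 54*250 = 33421 - 1*13500 = 33421 - 13500 = 19921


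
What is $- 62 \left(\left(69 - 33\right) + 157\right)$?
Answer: $-11966$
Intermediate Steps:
$- 62 \left(\left(69 - 33\right) + 157\right) = - 62 \left(36 + 157\right) = \left(-62\right) 193 = -11966$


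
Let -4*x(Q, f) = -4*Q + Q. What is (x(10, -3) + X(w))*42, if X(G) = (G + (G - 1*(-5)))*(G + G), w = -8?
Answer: 7707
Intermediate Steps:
X(G) = 2*G*(5 + 2*G) (X(G) = (G + (G + 5))*(2*G) = (G + (5 + G))*(2*G) = (5 + 2*G)*(2*G) = 2*G*(5 + 2*G))
x(Q, f) = 3*Q/4 (x(Q, f) = -(-4*Q + Q)/4 = -(-3)*Q/4 = 3*Q/4)
(x(10, -3) + X(w))*42 = ((3/4)*10 + 2*(-8)*(5 + 2*(-8)))*42 = (15/2 + 2*(-8)*(5 - 16))*42 = (15/2 + 2*(-8)*(-11))*42 = (15/2 + 176)*42 = (367/2)*42 = 7707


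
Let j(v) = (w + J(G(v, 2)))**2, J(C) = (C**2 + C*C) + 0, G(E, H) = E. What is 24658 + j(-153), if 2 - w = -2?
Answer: 2192324342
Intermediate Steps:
w = 4 (w = 2 - 1*(-2) = 2 + 2 = 4)
J(C) = 2*C**2 (J(C) = (C**2 + C**2) + 0 = 2*C**2 + 0 = 2*C**2)
j(v) = (4 + 2*v**2)**2
24658 + j(-153) = 24658 + 4*(2 + (-153)**2)**2 = 24658 + 4*(2 + 23409)**2 = 24658 + 4*23411**2 = 24658 + 4*548074921 = 24658 + 2192299684 = 2192324342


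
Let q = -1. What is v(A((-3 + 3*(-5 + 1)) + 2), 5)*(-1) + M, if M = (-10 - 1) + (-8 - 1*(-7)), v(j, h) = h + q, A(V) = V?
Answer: -16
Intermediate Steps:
v(j, h) = -1 + h (v(j, h) = h - 1 = -1 + h)
M = -12 (M = -11 + (-8 + 7) = -11 - 1 = -12)
v(A((-3 + 3*(-5 + 1)) + 2), 5)*(-1) + M = (-1 + 5)*(-1) - 12 = 4*(-1) - 12 = -4 - 12 = -16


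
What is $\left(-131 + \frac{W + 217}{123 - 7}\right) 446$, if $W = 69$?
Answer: $- \frac{1662465}{29} \approx -57326.0$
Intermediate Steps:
$\left(-131 + \frac{W + 217}{123 - 7}\right) 446 = \left(-131 + \frac{69 + 217}{123 - 7}\right) 446 = \left(-131 + \frac{286}{116}\right) 446 = \left(-131 + 286 \cdot \frac{1}{116}\right) 446 = \left(-131 + \frac{143}{58}\right) 446 = \left(- \frac{7455}{58}\right) 446 = - \frac{1662465}{29}$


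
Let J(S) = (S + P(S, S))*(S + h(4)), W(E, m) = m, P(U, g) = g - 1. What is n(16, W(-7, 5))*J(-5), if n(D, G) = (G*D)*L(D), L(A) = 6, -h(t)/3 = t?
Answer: 89760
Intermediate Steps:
P(U, g) = -1 + g
h(t) = -3*t
n(D, G) = 6*D*G (n(D, G) = (G*D)*6 = (D*G)*6 = 6*D*G)
J(S) = (-1 + 2*S)*(-12 + S) (J(S) = (S + (-1 + S))*(S - 3*4) = (-1 + 2*S)*(S - 12) = (-1 + 2*S)*(-12 + S))
n(16, W(-7, 5))*J(-5) = (6*16*5)*(12 - 25*(-5) + 2*(-5)²) = 480*(12 + 125 + 2*25) = 480*(12 + 125 + 50) = 480*187 = 89760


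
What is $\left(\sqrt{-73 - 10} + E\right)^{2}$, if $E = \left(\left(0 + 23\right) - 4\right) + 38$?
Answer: $\left(57 + i \sqrt{83}\right)^{2} \approx 3166.0 + 1038.6 i$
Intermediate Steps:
$E = 57$ ($E = \left(23 - 4\right) + 38 = 19 + 38 = 57$)
$\left(\sqrt{-73 - 10} + E\right)^{2} = \left(\sqrt{-73 - 10} + 57\right)^{2} = \left(\sqrt{-83} + 57\right)^{2} = \left(i \sqrt{83} + 57\right)^{2} = \left(57 + i \sqrt{83}\right)^{2}$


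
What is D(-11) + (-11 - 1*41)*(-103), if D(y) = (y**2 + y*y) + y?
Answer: 5587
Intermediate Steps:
D(y) = y + 2*y**2 (D(y) = (y**2 + y**2) + y = 2*y**2 + y = y + 2*y**2)
D(-11) + (-11 - 1*41)*(-103) = -11*(1 + 2*(-11)) + (-11 - 1*41)*(-103) = -11*(1 - 22) + (-11 - 41)*(-103) = -11*(-21) - 52*(-103) = 231 + 5356 = 5587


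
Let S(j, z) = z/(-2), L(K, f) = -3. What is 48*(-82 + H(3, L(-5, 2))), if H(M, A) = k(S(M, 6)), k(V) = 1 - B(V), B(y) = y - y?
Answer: -3888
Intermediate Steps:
B(y) = 0
S(j, z) = -z/2 (S(j, z) = z*(-½) = -z/2)
k(V) = 1 (k(V) = 1 - 1*0 = 1 + 0 = 1)
H(M, A) = 1
48*(-82 + H(3, L(-5, 2))) = 48*(-82 + 1) = 48*(-81) = -3888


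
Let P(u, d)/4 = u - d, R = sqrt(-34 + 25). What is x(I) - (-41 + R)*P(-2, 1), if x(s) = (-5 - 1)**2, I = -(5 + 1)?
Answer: -456 + 36*I ≈ -456.0 + 36.0*I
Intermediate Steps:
R = 3*I (R = sqrt(-9) = 3*I ≈ 3.0*I)
P(u, d) = -4*d + 4*u (P(u, d) = 4*(u - d) = -4*d + 4*u)
I = -6 (I = -1*6 = -6)
x(s) = 36 (x(s) = (-6)**2 = 36)
x(I) - (-41 + R)*P(-2, 1) = 36 - (-41 + 3*I)*(-4*1 + 4*(-2)) = 36 - (-41 + 3*I)*(-4 - 8) = 36 - (-41 + 3*I)*(-12) = 36 - (492 - 36*I) = 36 + (-492 + 36*I) = -456 + 36*I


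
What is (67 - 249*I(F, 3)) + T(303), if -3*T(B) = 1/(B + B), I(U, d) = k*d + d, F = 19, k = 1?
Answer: -2594287/1818 ≈ -1427.0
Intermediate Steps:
I(U, d) = 2*d (I(U, d) = 1*d + d = d + d = 2*d)
T(B) = -1/(6*B) (T(B) = -1/(3*(B + B)) = -1/(2*B)/3 = -1/(6*B))
(67 - 249*I(F, 3)) + T(303) = (67 - 498*3) - 1/6/303 = (67 - 249*6) - 1/6*1/303 = (67 - 1494) - 1/1818 = -1427 - 1/1818 = -2594287/1818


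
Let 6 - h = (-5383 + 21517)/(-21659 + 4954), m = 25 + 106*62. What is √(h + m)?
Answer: √1842883054545/16705 ≈ 81.265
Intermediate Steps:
m = 6597 (m = 25 + 6572 = 6597)
h = 116364/16705 (h = 6 - (-5383 + 21517)/(-21659 + 4954) = 6 - 16134/(-16705) = 6 - 16134*(-1)/16705 = 6 - 1*(-16134/16705) = 6 + 16134/16705 = 116364/16705 ≈ 6.9658)
√(h + m) = √(116364/16705 + 6597) = √(110319249/16705) = √1842883054545/16705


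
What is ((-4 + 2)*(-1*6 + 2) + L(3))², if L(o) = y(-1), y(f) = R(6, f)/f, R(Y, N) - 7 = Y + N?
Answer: 16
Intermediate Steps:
R(Y, N) = 7 + N + Y (R(Y, N) = 7 + (Y + N) = 7 + (N + Y) = 7 + N + Y)
y(f) = (13 + f)/f (y(f) = (7 + f + 6)/f = (13 + f)/f)
L(o) = -12 (L(o) = (13 - 1)/(-1) = -1*12 = -12)
((-4 + 2)*(-1*6 + 2) + L(3))² = ((-4 + 2)*(-1*6 + 2) - 12)² = (-2*(-6 + 2) - 12)² = (-2*(-4) - 12)² = (8 - 12)² = (-4)² = 16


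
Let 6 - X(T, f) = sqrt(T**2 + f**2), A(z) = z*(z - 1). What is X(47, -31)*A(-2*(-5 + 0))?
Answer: 540 - 90*sqrt(3170) ≈ -4527.3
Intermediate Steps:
A(z) = z*(-1 + z)
X(T, f) = 6 - sqrt(T**2 + f**2)
X(47, -31)*A(-2*(-5 + 0)) = (6 - sqrt(47**2 + (-31)**2))*((-2*(-5 + 0))*(-1 - 2*(-5 + 0))) = (6 - sqrt(2209 + 961))*((-2*(-5))*(-1 - 2*(-5))) = (6 - sqrt(3170))*(10*(-1 + 10)) = (6 - sqrt(3170))*(10*9) = (6 - sqrt(3170))*90 = 540 - 90*sqrt(3170)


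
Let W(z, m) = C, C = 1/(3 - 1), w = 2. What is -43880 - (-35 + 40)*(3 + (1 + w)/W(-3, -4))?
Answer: -43925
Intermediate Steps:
C = ½ (C = 1/2 = ½ ≈ 0.50000)
W(z, m) = ½
-43880 - (-35 + 40)*(3 + (1 + w)/W(-3, -4)) = -43880 - (-35 + 40)*(3 + (1 + 2)/(½)) = -43880 - 5*(3 + 2*3) = -43880 - 5*(3 + 6) = -43880 - 5*9 = -43880 - 1*45 = -43880 - 45 = -43925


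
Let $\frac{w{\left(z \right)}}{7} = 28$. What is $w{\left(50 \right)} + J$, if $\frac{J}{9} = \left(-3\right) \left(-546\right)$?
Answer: $14938$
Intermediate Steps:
$J = 14742$ ($J = 9 \left(\left(-3\right) \left(-546\right)\right) = 9 \cdot 1638 = 14742$)
$w{\left(z \right)} = 196$ ($w{\left(z \right)} = 7 \cdot 28 = 196$)
$w{\left(50 \right)} + J = 196 + 14742 = 14938$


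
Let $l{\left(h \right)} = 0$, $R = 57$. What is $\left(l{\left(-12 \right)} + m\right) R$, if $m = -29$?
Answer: $-1653$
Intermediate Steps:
$\left(l{\left(-12 \right)} + m\right) R = \left(0 - 29\right) 57 = \left(-29\right) 57 = -1653$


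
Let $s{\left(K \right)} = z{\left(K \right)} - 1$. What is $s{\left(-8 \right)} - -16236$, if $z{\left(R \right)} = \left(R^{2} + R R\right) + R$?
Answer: $16355$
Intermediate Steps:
$z{\left(R \right)} = R + 2 R^{2}$ ($z{\left(R \right)} = \left(R^{2} + R^{2}\right) + R = 2 R^{2} + R = R + 2 R^{2}$)
$s{\left(K \right)} = -1 + K \left(1 + 2 K\right)$ ($s{\left(K \right)} = K \left(1 + 2 K\right) - 1 = -1 + K \left(1 + 2 K\right)$)
$s{\left(-8 \right)} - -16236 = \left(-1 - 8 \left(1 + 2 \left(-8\right)\right)\right) - -16236 = \left(-1 - 8 \left(1 - 16\right)\right) + 16236 = \left(-1 - -120\right) + 16236 = \left(-1 + 120\right) + 16236 = 119 + 16236 = 16355$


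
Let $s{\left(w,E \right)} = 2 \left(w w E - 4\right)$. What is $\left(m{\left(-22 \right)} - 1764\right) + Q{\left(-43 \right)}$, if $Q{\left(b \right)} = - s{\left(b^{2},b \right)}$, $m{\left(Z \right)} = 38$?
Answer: $294015168$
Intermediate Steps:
$s{\left(w,E \right)} = -8 + 2 E w^{2}$ ($s{\left(w,E \right)} = 2 \left(w^{2} E - 4\right) = 2 \left(E w^{2} - 4\right) = 2 \left(-4 + E w^{2}\right) = -8 + 2 E w^{2}$)
$Q{\left(b \right)} = 8 - 2 b^{5}$ ($Q{\left(b \right)} = - (-8 + 2 b \left(b^{2}\right)^{2}) = - (-8 + 2 b b^{4}) = - (-8 + 2 b^{5}) = 8 - 2 b^{5}$)
$\left(m{\left(-22 \right)} - 1764\right) + Q{\left(-43 \right)} = \left(38 - 1764\right) - \left(-8 + 2 \left(-43\right)^{5}\right) = -1726 + \left(8 - -294016886\right) = -1726 + \left(8 + 294016886\right) = -1726 + 294016894 = 294015168$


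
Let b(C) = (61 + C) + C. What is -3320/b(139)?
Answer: -3320/339 ≈ -9.7935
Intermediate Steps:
b(C) = 61 + 2*C
-3320/b(139) = -3320/(61 + 2*139) = -3320/(61 + 278) = -3320/339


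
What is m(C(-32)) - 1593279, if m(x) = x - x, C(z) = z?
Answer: -1593279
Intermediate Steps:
m(x) = 0
m(C(-32)) - 1593279 = 0 - 1593279 = -1593279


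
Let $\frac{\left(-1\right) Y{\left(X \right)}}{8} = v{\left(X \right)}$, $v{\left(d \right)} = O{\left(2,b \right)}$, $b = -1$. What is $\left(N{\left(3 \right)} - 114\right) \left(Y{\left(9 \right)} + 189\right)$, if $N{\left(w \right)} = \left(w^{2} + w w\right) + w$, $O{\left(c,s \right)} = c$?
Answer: $-16089$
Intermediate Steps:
$v{\left(d \right)} = 2$
$N{\left(w \right)} = w + 2 w^{2}$ ($N{\left(w \right)} = \left(w^{2} + w^{2}\right) + w = 2 w^{2} + w = w + 2 w^{2}$)
$Y{\left(X \right)} = -16$ ($Y{\left(X \right)} = \left(-8\right) 2 = -16$)
$\left(N{\left(3 \right)} - 114\right) \left(Y{\left(9 \right)} + 189\right) = \left(3 \left(1 + 2 \cdot 3\right) - 114\right) \left(-16 + 189\right) = \left(3 \left(1 + 6\right) - 114\right) 173 = \left(3 \cdot 7 - 114\right) 173 = \left(21 - 114\right) 173 = \left(-93\right) 173 = -16089$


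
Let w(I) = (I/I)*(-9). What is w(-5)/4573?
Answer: -9/4573 ≈ -0.0019681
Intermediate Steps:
w(I) = -9 (w(I) = 1*(-9) = -9)
w(-5)/4573 = -9/4573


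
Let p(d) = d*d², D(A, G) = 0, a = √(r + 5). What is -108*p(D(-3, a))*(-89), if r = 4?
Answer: 0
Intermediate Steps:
a = 3 (a = √(4 + 5) = √9 = 3)
p(d) = d³
-108*p(D(-3, a))*(-89) = -108*0³*(-89) = -108*0*(-89) = 0*(-89) = 0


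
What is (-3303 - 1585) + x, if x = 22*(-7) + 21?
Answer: -5021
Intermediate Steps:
x = -133 (x = -154 + 21 = -133)
(-3303 - 1585) + x = (-3303 - 1585) - 133 = -4888 - 133 = -5021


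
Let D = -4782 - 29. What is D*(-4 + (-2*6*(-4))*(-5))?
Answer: 1173884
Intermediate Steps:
D = -4811
D*(-4 + (-2*6*(-4))*(-5)) = -4811*(-4 + (-2*6*(-4))*(-5)) = -4811*(-4 - 12*(-4)*(-5)) = -4811*(-4 + 48*(-5)) = -4811*(-4 - 240) = -4811*(-244) = 1173884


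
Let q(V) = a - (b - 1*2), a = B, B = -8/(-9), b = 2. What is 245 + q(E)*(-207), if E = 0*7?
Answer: 61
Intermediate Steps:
E = 0
B = 8/9 (B = -8*(-1/9) = 8/9 ≈ 0.88889)
a = 8/9 ≈ 0.88889
q(V) = 8/9 (q(V) = 8/9 - (2 - 1*2) = 8/9 - (2 - 2) = 8/9 - 1*0 = 8/9 + 0 = 8/9)
245 + q(E)*(-207) = 245 + (8/9)*(-207) = 245 - 184 = 61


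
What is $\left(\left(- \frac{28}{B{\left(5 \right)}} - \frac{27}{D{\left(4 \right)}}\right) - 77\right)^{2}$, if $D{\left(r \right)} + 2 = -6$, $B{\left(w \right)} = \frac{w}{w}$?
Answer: $\frac{660969}{64} \approx 10328.0$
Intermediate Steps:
$B{\left(w \right)} = 1$
$D{\left(r \right)} = -8$ ($D{\left(r \right)} = -2 - 6 = -8$)
$\left(\left(- \frac{28}{B{\left(5 \right)}} - \frac{27}{D{\left(4 \right)}}\right) - 77\right)^{2} = \left(\left(- \frac{28}{1} - \frac{27}{-8}\right) - 77\right)^{2} = \left(\left(\left(-28\right) 1 - - \frac{27}{8}\right) - 77\right)^{2} = \left(\left(-28 + \frac{27}{8}\right) - 77\right)^{2} = \left(- \frac{197}{8} - 77\right)^{2} = \left(- \frac{813}{8}\right)^{2} = \frac{660969}{64}$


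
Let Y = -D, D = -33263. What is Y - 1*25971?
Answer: 7292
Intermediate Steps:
Y = 33263 (Y = -1*(-33263) = 33263)
Y - 1*25971 = 33263 - 1*25971 = 33263 - 25971 = 7292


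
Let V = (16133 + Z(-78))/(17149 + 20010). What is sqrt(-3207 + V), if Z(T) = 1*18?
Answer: I*sqrt(4427597483158)/37159 ≈ 56.627*I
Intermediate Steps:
Z(T) = 18
V = 16151/37159 (V = (16133 + 18)/(17149 + 20010) = 16151/37159 ≈ 0.43465)
sqrt(-3207 + V) = sqrt(-3207 + 16151/37159) = sqrt(-119152762/37159) = I*sqrt(4427597483158)/37159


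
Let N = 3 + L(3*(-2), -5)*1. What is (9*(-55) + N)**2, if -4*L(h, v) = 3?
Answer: 3884841/16 ≈ 2.4280e+5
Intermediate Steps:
L(h, v) = -3/4 (L(h, v) = -1/4*3 = -3/4)
N = 9/4 (N = 3 - 3/4*1 = 3 - 3/4 = 9/4 ≈ 2.2500)
(9*(-55) + N)**2 = (9*(-55) + 9/4)**2 = (-495 + 9/4)**2 = (-1971/4)**2 = 3884841/16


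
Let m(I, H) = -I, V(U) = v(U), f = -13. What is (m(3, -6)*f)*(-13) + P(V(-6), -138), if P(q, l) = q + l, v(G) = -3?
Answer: -648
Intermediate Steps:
V(U) = -3
P(q, l) = l + q
(m(3, -6)*f)*(-13) + P(V(-6), -138) = (-1*3*(-13))*(-13) + (-138 - 3) = -3*(-13)*(-13) - 141 = 39*(-13) - 141 = -507 - 141 = -648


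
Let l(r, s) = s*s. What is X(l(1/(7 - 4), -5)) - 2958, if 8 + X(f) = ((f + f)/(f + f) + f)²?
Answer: -2290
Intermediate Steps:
l(r, s) = s²
X(f) = -8 + (1 + f)² (X(f) = -8 + ((f + f)/(f + f) + f)² = -8 + ((2*f)/((2*f)) + f)² = -8 + ((2*f)*(1/(2*f)) + f)² = -8 + (1 + f)²)
X(l(1/(7 - 4), -5)) - 2958 = (-8 + (1 + (-5)²)²) - 2958 = (-8 + (1 + 25)²) - 2958 = (-8 + 26²) - 2958 = (-8 + 676) - 2958 = 668 - 2958 = -2290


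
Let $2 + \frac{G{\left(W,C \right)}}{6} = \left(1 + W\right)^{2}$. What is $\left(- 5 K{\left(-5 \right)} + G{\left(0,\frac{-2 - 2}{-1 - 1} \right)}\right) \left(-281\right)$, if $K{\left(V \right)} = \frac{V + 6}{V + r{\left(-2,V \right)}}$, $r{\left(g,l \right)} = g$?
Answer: $\frac{10397}{7} \approx 1485.3$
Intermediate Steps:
$G{\left(W,C \right)} = -12 + 6 \left(1 + W\right)^{2}$
$K{\left(V \right)} = \frac{6 + V}{-2 + V}$ ($K{\left(V \right)} = \frac{V + 6}{V - 2} = \frac{6 + V}{-2 + V}$)
$\left(- 5 K{\left(-5 \right)} + G{\left(0,\frac{-2 - 2}{-1 - 1} \right)}\right) \left(-281\right) = \left(- 5 \frac{6 - 5}{-2 - 5} - \left(12 - 6 \left(1 + 0\right)^{2}\right)\right) \left(-281\right) = \left(- 5 \frac{1}{-7} \cdot 1 - \left(12 - 6 \cdot 1^{2}\right)\right) \left(-281\right) = \left(- 5 \left(\left(- \frac{1}{7}\right) 1\right) + \left(-12 + 6 \cdot 1\right)\right) \left(-281\right) = \left(\left(-5\right) \left(- \frac{1}{7}\right) + \left(-12 + 6\right)\right) \left(-281\right) = \left(\frac{5}{7} - 6\right) \left(-281\right) = \left(- \frac{37}{7}\right) \left(-281\right) = \frac{10397}{7}$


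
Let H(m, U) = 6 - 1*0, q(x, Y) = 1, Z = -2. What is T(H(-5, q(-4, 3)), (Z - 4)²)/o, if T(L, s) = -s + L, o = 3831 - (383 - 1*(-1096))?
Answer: -5/392 ≈ -0.012755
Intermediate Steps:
H(m, U) = 6 (H(m, U) = 6 + 0 = 6)
o = 2352 (o = 3831 - (383 + 1096) = 3831 - 1*1479 = 3831 - 1479 = 2352)
T(L, s) = L - s
T(H(-5, q(-4, 3)), (Z - 4)²)/o = (6 - (-2 - 4)²)/2352 = (6 - 1*(-6)²)*(1/2352) = (6 - 1*36)*(1/2352) = (6 - 36)*(1/2352) = -30*1/2352 = -5/392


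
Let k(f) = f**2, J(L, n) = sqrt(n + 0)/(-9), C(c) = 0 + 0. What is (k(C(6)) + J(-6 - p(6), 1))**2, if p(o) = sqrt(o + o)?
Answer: 1/81 ≈ 0.012346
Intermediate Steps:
C(c) = 0
p(o) = sqrt(2)*sqrt(o) (p(o) = sqrt(2*o) = sqrt(2)*sqrt(o))
J(L, n) = -sqrt(n)/9 (J(L, n) = sqrt(n)*(-1/9) = -sqrt(n)/9)
(k(C(6)) + J(-6 - p(6), 1))**2 = (0**2 - sqrt(1)/9)**2 = (0 - 1/9*1)**2 = (0 - 1/9)**2 = (-1/9)**2 = 1/81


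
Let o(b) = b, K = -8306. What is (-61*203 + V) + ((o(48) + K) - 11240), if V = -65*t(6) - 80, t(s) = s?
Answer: -32351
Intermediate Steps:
V = -470 (V = -65*6 - 80 = -390 - 80 = -470)
(-61*203 + V) + ((o(48) + K) - 11240) = (-61*203 - 470) + ((48 - 8306) - 11240) = (-12383 - 470) + (-8258 - 11240) = -12853 - 19498 = -32351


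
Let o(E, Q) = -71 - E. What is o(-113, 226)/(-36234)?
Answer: -7/6039 ≈ -0.0011591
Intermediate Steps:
o(-113, 226)/(-36234) = (-71 - 1*(-113))/(-36234) = (-71 + 113)*(-1/36234) = 42*(-1/36234) = -7/6039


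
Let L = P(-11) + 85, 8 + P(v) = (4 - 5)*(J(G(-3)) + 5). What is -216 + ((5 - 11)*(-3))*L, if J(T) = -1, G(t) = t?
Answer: 1098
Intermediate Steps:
P(v) = -12 (P(v) = -8 + (4 - 5)*(-1 + 5) = -8 - 1*4 = -8 - 4 = -12)
L = 73 (L = -12 + 85 = 73)
-216 + ((5 - 11)*(-3))*L = -216 + ((5 - 11)*(-3))*73 = -216 - 6*(-3)*73 = -216 + 18*73 = -216 + 1314 = 1098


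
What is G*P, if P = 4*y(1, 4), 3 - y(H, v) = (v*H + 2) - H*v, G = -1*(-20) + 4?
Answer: 96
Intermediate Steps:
G = 24 (G = 20 + 4 = 24)
y(H, v) = 1 (y(H, v) = 3 - ((v*H + 2) - H*v) = 3 - ((H*v + 2) - H*v) = 3 - ((2 + H*v) - H*v) = 3 - 1*2 = 3 - 2 = 1)
P = 4 (P = 4*1 = 4)
G*P = 24*4 = 96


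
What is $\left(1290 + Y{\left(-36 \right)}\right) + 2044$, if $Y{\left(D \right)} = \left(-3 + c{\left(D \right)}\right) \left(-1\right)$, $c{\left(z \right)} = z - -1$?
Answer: $3372$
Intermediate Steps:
$c{\left(z \right)} = 1 + z$ ($c{\left(z \right)} = z + 1 = 1 + z$)
$Y{\left(D \right)} = 2 - D$ ($Y{\left(D \right)} = \left(-3 + \left(1 + D\right)\right) \left(-1\right) = \left(-2 + D\right) \left(-1\right) = 2 - D$)
$\left(1290 + Y{\left(-36 \right)}\right) + 2044 = \left(1290 + \left(2 - -36\right)\right) + 2044 = \left(1290 + \left(2 + 36\right)\right) + 2044 = \left(1290 + 38\right) + 2044 = 1328 + 2044 = 3372$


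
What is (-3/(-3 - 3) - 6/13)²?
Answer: 1/676 ≈ 0.0014793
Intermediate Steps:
(-3/(-3 - 3) - 6/13)² = (-3/(-6) - 6*1/13)² = (-3*(-⅙) - 6/13)² = (½ - 6/13)² = (1/26)² = 1/676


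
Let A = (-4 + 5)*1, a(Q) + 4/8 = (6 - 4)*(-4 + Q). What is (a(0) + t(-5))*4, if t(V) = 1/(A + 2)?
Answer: -98/3 ≈ -32.667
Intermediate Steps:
a(Q) = -17/2 + 2*Q (a(Q) = -½ + (6 - 4)*(-4 + Q) = -½ + 2*(-4 + Q) = -½ + (-8 + 2*Q) = -17/2 + 2*Q)
A = 1 (A = 1*1 = 1)
t(V) = ⅓ (t(V) = 1/(1 + 2) = 1/3 = ⅓)
(a(0) + t(-5))*4 = ((-17/2 + 2*0) + ⅓)*4 = ((-17/2 + 0) + ⅓)*4 = (-17/2 + ⅓)*4 = -49/6*4 = -98/3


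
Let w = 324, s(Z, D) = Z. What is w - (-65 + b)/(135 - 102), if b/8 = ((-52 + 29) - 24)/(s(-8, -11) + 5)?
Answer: 31895/99 ≈ 322.17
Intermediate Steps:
b = 376/3 (b = 8*(((-52 + 29) - 24)/(-8 + 5)) = 8*((-23 - 24)/(-3)) = 8*(-47*(-⅓)) = 8*(47/3) = 376/3 ≈ 125.33)
w - (-65 + b)/(135 - 102) = 324 - (-65 + 376/3)/(135 - 102) = 324 - 181/(3*33) = 324 - 1*181/99 = 324 - 181/99 = 31895/99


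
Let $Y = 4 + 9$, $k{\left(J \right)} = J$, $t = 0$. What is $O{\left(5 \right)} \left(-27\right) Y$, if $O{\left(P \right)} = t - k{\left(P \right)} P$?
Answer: $8775$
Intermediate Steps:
$Y = 13$
$O{\left(P \right)} = - P^{2}$ ($O{\left(P \right)} = 0 - P P = 0 - P^{2} = - P^{2}$)
$O{\left(5 \right)} \left(-27\right) Y = - 5^{2} \left(-27\right) 13 = \left(-1\right) 25 \left(-27\right) 13 = \left(-25\right) \left(-27\right) 13 = 675 \cdot 13 = 8775$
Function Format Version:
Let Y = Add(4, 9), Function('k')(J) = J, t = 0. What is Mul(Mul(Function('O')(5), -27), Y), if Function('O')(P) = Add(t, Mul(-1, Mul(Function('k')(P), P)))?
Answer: 8775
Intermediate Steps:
Y = 13
Function('O')(P) = Mul(-1, Pow(P, 2)) (Function('O')(P) = Add(0, Mul(-1, Mul(P, P))) = Add(0, Mul(-1, Pow(P, 2))) = Mul(-1, Pow(P, 2)))
Mul(Mul(Function('O')(5), -27), Y) = Mul(Mul(Mul(-1, Pow(5, 2)), -27), 13) = Mul(Mul(Mul(-1, 25), -27), 13) = Mul(Mul(-25, -27), 13) = Mul(675, 13) = 8775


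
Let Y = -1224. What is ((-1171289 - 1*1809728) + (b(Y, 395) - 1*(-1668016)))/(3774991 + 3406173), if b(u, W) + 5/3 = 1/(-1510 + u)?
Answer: -10769247875/58899907128 ≈ -0.18284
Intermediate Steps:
b(u, W) = -5/3 + 1/(-1510 + u)
((-1171289 - 1*1809728) + (b(Y, 395) - 1*(-1668016)))/(3774991 + 3406173) = ((-1171289 - 1*1809728) + ((7553 - 5*(-1224))/(3*(-1510 - 1224)) - 1*(-1668016)))/(3774991 + 3406173) = ((-1171289 - 1809728) + ((⅓)*(7553 + 6120)/(-2734) + 1668016))/7181164 = (-2981017 + ((⅓)*(-1/2734)*13673 + 1668016))*(1/7181164) = (-2981017 + (-13673/8202 + 1668016))*(1/7181164) = (-2981017 + 13681053559/8202)*(1/7181164) = -10769247875/8202*1/7181164 = -10769247875/58899907128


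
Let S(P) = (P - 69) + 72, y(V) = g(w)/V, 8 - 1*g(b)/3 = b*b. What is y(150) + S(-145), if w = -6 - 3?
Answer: -7173/50 ≈ -143.46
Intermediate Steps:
w = -9
g(b) = 24 - 3*b² (g(b) = 24 - 3*b*b = 24 - 3*b²)
y(V) = -219/V (y(V) = (24 - 3*(-9)²)/V = (24 - 3*81)/V = (24 - 243)/V = -219/V)
S(P) = 3 + P (S(P) = (-69 + P) + 72 = 3 + P)
y(150) + S(-145) = -219/150 + (3 - 145) = -219*1/150 - 142 = -73/50 - 142 = -7173/50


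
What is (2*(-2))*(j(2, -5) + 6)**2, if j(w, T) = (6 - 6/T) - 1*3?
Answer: -10404/25 ≈ -416.16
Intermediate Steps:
j(w, T) = 3 - 6/T (j(w, T) = (6 - 6/T) - 3 = 3 - 6/T)
(2*(-2))*(j(2, -5) + 6)**2 = (2*(-2))*((3 - 6/(-5)) + 6)**2 = -4*((3 - 6*(-1/5)) + 6)**2 = -4*((3 + 6/5) + 6)**2 = -4*(21/5 + 6)**2 = -4*(51/5)**2 = -4*2601/25 = -10404/25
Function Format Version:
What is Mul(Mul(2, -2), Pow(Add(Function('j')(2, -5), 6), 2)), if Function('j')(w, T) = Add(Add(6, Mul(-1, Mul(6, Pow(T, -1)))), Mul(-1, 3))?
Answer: Rational(-10404, 25) ≈ -416.16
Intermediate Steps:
Function('j')(w, T) = Add(3, Mul(-6, Pow(T, -1))) (Function('j')(w, T) = Add(Add(6, Mul(-6, Pow(T, -1))), -3) = Add(3, Mul(-6, Pow(T, -1))))
Mul(Mul(2, -2), Pow(Add(Function('j')(2, -5), 6), 2)) = Mul(Mul(2, -2), Pow(Add(Add(3, Mul(-6, Pow(-5, -1))), 6), 2)) = Mul(-4, Pow(Add(Add(3, Mul(-6, Rational(-1, 5))), 6), 2)) = Mul(-4, Pow(Add(Add(3, Rational(6, 5)), 6), 2)) = Mul(-4, Pow(Add(Rational(21, 5), 6), 2)) = Mul(-4, Pow(Rational(51, 5), 2)) = Mul(-4, Rational(2601, 25)) = Rational(-10404, 25)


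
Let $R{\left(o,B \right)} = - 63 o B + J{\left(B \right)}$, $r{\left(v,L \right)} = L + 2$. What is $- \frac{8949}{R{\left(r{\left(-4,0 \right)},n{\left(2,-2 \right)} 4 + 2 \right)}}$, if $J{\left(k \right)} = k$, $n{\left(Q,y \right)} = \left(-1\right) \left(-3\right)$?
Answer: $\frac{8949}{1750} \approx 5.1137$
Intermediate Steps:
$n{\left(Q,y \right)} = 3$
$r{\left(v,L \right)} = 2 + L$
$R{\left(o,B \right)} = B - 63 B o$ ($R{\left(o,B \right)} = - 63 o B + B = - 63 B o + B = B - 63 B o$)
$- \frac{8949}{R{\left(r{\left(-4,0 \right)},n{\left(2,-2 \right)} 4 + 2 \right)}} = - \frac{8949}{\left(3 \cdot 4 + 2\right) \left(1 - 63 \left(2 + 0\right)\right)} = - \frac{8949}{\left(12 + 2\right) \left(1 - 126\right)} = - \frac{8949}{14 \left(1 - 126\right)} = - \frac{8949}{14 \left(-125\right)} = - \frac{8949}{-1750} = \left(-8949\right) \left(- \frac{1}{1750}\right) = \frac{8949}{1750}$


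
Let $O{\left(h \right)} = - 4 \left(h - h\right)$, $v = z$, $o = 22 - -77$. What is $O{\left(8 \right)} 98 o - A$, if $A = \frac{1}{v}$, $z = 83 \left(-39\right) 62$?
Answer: $\frac{1}{200694} \approx 4.9827 \cdot 10^{-6}$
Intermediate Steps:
$z = -200694$ ($z = \left(-3237\right) 62 = -200694$)
$o = 99$ ($o = 22 + 77 = 99$)
$v = -200694$
$O{\left(h \right)} = 0$ ($O{\left(h \right)} = \left(-4\right) 0 = 0$)
$A = - \frac{1}{200694}$ ($A = \frac{1}{-200694} = - \frac{1}{200694} \approx -4.9827 \cdot 10^{-6}$)
$O{\left(8 \right)} 98 o - A = 0 \cdot 98 \cdot 99 - - \frac{1}{200694} = 0 \cdot 9702 + \frac{1}{200694} = 0 + \frac{1}{200694} = \frac{1}{200694}$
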